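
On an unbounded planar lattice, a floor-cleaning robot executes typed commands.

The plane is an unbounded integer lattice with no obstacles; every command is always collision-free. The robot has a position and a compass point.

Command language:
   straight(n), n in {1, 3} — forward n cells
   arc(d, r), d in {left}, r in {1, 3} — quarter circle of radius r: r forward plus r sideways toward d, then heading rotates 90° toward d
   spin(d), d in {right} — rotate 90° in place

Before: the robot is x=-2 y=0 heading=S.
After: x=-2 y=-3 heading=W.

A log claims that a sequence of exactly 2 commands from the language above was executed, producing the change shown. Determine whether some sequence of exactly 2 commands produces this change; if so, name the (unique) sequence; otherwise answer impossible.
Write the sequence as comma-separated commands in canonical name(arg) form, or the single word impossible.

key: running spin(right) before straight(3) would end elsewhere — order is forced
begin: x=-2 y=0 heading=S
1. straight(3) → x=-2 y=-3 heading=S
2. spin(right) → x=-2 y=-3 heading=W
all 25 alternatives checked — unique.

straight(3), spin(right)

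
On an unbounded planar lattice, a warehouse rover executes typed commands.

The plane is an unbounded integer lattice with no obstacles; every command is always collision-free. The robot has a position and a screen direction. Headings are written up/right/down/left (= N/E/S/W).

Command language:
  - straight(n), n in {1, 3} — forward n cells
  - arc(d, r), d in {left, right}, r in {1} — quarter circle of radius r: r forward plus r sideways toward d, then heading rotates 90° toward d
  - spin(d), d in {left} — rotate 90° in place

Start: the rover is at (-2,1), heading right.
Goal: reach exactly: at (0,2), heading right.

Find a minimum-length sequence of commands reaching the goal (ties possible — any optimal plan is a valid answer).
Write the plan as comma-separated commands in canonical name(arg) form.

spin(left), arc(right, 1), straight(1)

t0: at (-2,1), heading right
step 1 (spin(left)): at (-2,1), heading up
step 2 (arc(right, 1)): at (-1,2), heading right
step 3 (straight(1)): at (0,2), heading right
nothing shorter than 3 reaches the goal.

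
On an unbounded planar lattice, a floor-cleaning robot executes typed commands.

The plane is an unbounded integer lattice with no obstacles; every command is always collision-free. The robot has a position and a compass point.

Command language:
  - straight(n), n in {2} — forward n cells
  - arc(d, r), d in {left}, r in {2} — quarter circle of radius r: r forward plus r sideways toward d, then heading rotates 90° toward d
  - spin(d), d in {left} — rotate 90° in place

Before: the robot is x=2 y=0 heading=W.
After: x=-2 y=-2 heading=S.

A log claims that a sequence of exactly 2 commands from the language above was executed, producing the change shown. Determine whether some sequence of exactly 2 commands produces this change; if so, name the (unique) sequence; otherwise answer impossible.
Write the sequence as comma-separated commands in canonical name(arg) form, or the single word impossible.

key: cell and facing (now S) both changed — the 2 commands mix motion and turning
from: x=2 y=0 heading=W
step 1 (straight(2)): x=0 y=0 heading=W
step 2 (arc(left, 2)): x=-2 y=-2 heading=S
no other 2-command option fits: unique.

straight(2), arc(left, 2)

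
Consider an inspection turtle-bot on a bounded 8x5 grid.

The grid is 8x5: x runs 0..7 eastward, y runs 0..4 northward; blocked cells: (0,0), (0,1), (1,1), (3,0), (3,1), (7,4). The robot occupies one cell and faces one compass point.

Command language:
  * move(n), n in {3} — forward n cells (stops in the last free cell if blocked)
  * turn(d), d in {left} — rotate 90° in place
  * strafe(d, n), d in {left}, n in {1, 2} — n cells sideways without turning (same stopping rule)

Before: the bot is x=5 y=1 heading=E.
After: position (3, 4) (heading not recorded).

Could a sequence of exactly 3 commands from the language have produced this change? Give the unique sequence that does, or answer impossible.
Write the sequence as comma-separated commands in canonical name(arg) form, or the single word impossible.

key: running strafe(left, 2) before turn(left) would end elsewhere — order is forced
from: x=5 y=1 heading=E
[1] after turn(left): x=5 y=1 heading=N
[2] after move(3): x=5 y=4 heading=N
[3] after strafe(left, 2): x=3 y=4 heading=N
no other 3-command option fits: unique.

turn(left), move(3), strafe(left, 2)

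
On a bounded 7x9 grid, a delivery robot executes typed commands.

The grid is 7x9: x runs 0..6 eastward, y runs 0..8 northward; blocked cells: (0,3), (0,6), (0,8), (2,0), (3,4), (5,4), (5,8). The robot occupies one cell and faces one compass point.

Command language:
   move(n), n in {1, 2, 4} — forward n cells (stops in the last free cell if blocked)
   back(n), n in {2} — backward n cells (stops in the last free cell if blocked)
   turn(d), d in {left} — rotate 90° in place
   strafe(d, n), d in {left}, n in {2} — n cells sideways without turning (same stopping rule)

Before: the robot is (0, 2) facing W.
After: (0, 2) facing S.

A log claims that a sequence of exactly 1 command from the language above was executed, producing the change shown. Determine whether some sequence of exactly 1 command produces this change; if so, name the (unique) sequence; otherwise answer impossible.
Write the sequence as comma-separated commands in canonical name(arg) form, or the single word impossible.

turn(left)

key: (0,2) unchanged — the single command moves nothing
start: (0, 2) facing W
1. turn(left) → (0, 2) facing S
no other 1-command option fits: unique.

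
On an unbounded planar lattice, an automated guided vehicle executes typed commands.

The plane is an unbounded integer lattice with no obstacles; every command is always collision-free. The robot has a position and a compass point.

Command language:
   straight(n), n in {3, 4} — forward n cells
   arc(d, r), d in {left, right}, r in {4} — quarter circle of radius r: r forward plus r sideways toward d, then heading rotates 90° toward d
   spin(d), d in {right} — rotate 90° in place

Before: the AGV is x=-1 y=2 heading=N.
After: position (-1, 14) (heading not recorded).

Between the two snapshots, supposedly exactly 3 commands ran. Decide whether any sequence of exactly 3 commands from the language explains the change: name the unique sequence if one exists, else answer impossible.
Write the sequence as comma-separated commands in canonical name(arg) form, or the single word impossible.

from: x=-1 y=2 heading=N
[1] after straight(4): x=-1 y=6 heading=N
[2] after straight(4): x=-1 y=10 heading=N
[3] after straight(4): x=-1 y=14 heading=N
all 125 alternatives checked — unique.

straight(4), straight(4), straight(4)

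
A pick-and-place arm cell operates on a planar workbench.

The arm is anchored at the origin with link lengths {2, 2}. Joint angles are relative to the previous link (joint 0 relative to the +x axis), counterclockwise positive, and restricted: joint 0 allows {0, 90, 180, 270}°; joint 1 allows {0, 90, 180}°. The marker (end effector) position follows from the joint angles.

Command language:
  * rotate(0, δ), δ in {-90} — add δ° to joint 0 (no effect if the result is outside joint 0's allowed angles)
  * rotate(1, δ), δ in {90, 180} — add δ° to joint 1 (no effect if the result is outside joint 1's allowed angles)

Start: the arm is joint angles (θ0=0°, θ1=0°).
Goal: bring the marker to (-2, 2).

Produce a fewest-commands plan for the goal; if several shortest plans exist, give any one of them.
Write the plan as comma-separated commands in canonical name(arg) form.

rotate(1, 90), rotate(0, -90), rotate(0, -90), rotate(0, -90)

from: joint angles (θ0=0°, θ1=0°)
[1] after rotate(1, 90): joint angles (θ0=0°, θ1=90°)
[2] after rotate(0, -90): joint angles (θ0=270°, θ1=90°)
[3] after rotate(0, -90): joint angles (θ0=180°, θ1=90°)
[4] after rotate(0, -90): joint angles (θ0=90°, θ1=90°)
shorter routes all fall short; 4 is best.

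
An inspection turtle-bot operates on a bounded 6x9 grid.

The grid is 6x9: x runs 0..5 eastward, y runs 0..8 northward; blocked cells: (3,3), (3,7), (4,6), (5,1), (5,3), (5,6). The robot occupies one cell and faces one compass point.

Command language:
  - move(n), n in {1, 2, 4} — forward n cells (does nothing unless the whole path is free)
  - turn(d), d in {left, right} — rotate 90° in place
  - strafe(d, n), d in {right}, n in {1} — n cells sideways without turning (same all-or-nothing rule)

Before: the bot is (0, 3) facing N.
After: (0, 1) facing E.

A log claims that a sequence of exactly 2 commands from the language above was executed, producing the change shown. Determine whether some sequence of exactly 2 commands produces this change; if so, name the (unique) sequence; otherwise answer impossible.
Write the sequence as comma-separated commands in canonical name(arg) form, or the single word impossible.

checked all 2-command options: none fits.

impossible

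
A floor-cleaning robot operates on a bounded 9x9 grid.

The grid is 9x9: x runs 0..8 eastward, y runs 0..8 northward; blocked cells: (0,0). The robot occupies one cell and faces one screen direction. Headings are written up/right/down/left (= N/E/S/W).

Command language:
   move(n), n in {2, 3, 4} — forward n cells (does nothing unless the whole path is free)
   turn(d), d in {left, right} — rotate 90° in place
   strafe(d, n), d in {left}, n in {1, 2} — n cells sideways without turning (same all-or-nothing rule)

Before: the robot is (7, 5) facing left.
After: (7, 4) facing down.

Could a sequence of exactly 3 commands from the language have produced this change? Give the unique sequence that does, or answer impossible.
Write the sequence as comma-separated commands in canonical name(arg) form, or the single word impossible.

strafe(left, 1), turn(left), strafe(left, 2)

key: order matters: swapping strafe(left, 1) and strafe(left, 2) lands elsewhere
start: (7, 5) facing left
t=1 strafe(left, 1) ⇒ (7, 4) facing left
t=2 turn(left) ⇒ (7, 4) facing down
t=3 strafe(left, 2) ⇒ (7, 4) facing down
no other 3-command option fits: unique.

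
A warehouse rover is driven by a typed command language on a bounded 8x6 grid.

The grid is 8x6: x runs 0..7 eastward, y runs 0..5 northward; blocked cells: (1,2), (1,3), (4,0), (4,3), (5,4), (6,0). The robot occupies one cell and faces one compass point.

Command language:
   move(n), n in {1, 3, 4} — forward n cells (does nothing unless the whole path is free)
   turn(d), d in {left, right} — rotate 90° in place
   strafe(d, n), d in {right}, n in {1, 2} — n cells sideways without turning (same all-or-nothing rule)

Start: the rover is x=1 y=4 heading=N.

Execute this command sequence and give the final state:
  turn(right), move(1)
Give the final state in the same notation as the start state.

start: x=1 y=4 heading=N
1. turn(right) → x=1 y=4 heading=E
2. move(1) → x=2 y=4 heading=E

x=2 y=4 heading=E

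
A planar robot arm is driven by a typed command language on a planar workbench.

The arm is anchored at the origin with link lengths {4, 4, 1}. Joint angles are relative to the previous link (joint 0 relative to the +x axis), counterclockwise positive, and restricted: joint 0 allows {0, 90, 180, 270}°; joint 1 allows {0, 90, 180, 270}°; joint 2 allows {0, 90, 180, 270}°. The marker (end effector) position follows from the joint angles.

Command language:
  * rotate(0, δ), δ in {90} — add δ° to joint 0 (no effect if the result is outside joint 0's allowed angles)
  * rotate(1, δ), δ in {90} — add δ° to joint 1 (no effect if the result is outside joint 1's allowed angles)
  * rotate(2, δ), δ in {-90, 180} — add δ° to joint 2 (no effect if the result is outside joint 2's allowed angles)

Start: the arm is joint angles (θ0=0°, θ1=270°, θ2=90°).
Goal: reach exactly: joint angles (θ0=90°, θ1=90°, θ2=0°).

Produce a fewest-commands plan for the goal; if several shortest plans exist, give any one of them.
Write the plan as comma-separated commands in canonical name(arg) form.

begin: joint angles (θ0=0°, θ1=270°, θ2=90°)
t=1 rotate(0, 90) ⇒ joint angles (θ0=90°, θ1=270°, θ2=90°)
t=2 rotate(1, 90) ⇒ joint angles (θ0=90°, θ1=0°, θ2=90°)
t=3 rotate(1, 90) ⇒ joint angles (θ0=90°, θ1=90°, θ2=90°)
t=4 rotate(2, -90) ⇒ joint angles (θ0=90°, θ1=90°, θ2=0°)
no 3-step plan works, so 4 is optimal.

rotate(0, 90), rotate(1, 90), rotate(1, 90), rotate(2, -90)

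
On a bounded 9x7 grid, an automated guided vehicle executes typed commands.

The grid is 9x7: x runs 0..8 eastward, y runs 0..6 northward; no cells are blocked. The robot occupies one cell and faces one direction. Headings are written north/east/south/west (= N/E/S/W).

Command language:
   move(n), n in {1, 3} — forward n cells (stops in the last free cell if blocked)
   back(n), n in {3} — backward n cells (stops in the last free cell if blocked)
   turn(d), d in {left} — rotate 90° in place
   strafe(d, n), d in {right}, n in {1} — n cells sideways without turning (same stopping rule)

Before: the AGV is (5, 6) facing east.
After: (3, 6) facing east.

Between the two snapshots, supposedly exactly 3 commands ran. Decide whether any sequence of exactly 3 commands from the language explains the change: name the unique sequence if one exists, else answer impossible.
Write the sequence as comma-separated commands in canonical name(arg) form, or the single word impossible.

back(3), back(3), move(3)

key: the second back(3) runs into the grid edge before its full distance
start: (5, 6) facing east
1. back(3) → (2, 6) facing east
2. back(3) → (0, 6) facing east
3. move(3) → (3, 6) facing east
all 125 alternatives checked — unique.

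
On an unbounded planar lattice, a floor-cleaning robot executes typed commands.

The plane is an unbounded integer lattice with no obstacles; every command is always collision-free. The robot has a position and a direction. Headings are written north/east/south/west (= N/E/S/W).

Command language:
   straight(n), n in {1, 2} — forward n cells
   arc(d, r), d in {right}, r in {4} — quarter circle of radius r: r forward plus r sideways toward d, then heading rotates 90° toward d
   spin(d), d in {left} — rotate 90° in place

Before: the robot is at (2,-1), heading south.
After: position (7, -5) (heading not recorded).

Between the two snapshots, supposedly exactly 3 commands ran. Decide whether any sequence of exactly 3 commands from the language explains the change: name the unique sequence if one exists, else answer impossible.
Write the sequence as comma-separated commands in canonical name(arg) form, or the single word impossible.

spin(left), straight(1), arc(right, 4)

key: running arc(right, 4) before spin(left) would end elsewhere — order is forced
initial: at (2,-1), heading south
[1] after spin(left): at (2,-1), heading east
[2] after straight(1): at (3,-1), heading east
[3] after arc(right, 4): at (7,-5), heading south
all 64 alternatives checked — unique.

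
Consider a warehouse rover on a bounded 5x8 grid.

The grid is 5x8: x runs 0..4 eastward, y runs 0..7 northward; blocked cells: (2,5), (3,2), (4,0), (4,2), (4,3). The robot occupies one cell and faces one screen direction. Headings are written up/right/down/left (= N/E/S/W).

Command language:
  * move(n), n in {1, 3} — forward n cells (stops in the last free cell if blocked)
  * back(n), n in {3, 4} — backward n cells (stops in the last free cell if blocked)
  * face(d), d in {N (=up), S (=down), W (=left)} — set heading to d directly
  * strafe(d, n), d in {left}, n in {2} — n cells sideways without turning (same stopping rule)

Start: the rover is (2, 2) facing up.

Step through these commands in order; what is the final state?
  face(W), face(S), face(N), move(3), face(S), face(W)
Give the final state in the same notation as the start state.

(2, 4) facing left

t0: (2, 2) facing up
step 1 (face(W)): (2, 2) facing left
step 2 (face(S)): (2, 2) facing down
step 3 (face(N)): (2, 2) facing up
step 4 (move(3)): (2, 4) facing up
step 5 (face(S)): (2, 4) facing down
step 6 (face(W)): (2, 4) facing left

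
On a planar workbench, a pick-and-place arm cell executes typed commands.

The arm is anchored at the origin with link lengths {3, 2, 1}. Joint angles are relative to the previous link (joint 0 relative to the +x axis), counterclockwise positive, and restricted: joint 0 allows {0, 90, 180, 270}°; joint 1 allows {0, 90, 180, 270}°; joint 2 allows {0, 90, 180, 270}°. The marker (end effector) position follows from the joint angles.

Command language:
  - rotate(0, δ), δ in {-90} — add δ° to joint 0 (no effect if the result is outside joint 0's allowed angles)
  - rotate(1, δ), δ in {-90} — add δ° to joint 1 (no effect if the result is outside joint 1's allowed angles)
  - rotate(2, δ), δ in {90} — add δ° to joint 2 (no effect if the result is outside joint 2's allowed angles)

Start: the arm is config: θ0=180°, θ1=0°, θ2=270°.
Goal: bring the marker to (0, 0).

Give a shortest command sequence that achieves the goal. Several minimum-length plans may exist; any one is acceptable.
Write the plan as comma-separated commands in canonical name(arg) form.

rotate(2, 90), rotate(1, -90), rotate(1, -90)

start: config: θ0=180°, θ1=0°, θ2=270°
[1] after rotate(2, 90): config: θ0=180°, θ1=0°, θ2=0°
[2] after rotate(1, -90): config: θ0=180°, θ1=270°, θ2=0°
[3] after rotate(1, -90): config: θ0=180°, θ1=180°, θ2=0°
no 2-step plan works, so 3 is optimal.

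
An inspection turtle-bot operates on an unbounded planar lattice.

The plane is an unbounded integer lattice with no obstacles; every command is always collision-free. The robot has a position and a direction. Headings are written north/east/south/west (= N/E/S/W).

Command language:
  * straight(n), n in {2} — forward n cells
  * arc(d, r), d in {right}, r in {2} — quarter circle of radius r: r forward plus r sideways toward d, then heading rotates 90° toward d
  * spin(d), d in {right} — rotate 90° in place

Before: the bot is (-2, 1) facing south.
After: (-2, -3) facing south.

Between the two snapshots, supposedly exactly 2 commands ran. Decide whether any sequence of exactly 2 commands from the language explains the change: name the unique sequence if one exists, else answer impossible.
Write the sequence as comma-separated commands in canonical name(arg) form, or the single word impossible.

straight(2), straight(2)

key: still facing S at the end — nothing in the sequence rotates
initial: (-2, 1) facing south
1. straight(2) → (-2, -1) facing south
2. straight(2) → (-2, -3) facing south
all 9 alternatives checked — unique.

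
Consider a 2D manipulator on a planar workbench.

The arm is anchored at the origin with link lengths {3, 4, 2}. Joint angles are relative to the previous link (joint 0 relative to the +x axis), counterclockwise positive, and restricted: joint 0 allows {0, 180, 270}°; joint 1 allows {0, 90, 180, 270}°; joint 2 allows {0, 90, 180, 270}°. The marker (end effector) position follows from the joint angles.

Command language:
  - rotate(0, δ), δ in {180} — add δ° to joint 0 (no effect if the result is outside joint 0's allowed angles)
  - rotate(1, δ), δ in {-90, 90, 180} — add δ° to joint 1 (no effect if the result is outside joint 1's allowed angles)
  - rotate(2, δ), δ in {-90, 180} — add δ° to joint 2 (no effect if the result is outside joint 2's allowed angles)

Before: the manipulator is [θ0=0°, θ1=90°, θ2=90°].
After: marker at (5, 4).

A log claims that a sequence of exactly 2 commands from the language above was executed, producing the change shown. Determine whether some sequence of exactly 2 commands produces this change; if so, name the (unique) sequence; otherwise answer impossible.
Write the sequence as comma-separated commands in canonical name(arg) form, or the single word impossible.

rotate(2, -90), rotate(2, -90)

start: [θ0=0°, θ1=90°, θ2=90°]
[1] after rotate(2, -90): [θ0=0°, θ1=90°, θ2=0°]
[2] after rotate(2, -90): [θ0=0°, θ1=90°, θ2=270°]
uniquely the one of 36 2-step routes that fits.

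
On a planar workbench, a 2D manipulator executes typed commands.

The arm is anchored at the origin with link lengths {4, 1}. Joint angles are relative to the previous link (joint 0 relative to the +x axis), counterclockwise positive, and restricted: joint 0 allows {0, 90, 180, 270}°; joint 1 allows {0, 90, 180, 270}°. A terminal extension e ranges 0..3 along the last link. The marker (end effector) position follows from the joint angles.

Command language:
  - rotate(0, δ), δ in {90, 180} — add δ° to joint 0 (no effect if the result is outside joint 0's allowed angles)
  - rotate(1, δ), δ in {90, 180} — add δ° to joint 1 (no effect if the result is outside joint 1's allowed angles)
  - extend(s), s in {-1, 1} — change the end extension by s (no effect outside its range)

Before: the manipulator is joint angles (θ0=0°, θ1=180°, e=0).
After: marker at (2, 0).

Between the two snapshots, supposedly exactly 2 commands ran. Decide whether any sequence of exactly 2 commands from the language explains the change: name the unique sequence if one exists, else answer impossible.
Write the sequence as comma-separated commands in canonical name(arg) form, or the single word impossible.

extend(-1), extend(1)

key: order matters: swapping extend(-1) and extend(1) lands elsewhere
initial: joint angles (θ0=0°, θ1=180°, e=0)
[1] after extend(-1): joint angles (θ0=0°, θ1=180°, e=0)
[2] after extend(1): joint angles (θ0=0°, θ1=180°, e=1)
no rival 2-sequence matches.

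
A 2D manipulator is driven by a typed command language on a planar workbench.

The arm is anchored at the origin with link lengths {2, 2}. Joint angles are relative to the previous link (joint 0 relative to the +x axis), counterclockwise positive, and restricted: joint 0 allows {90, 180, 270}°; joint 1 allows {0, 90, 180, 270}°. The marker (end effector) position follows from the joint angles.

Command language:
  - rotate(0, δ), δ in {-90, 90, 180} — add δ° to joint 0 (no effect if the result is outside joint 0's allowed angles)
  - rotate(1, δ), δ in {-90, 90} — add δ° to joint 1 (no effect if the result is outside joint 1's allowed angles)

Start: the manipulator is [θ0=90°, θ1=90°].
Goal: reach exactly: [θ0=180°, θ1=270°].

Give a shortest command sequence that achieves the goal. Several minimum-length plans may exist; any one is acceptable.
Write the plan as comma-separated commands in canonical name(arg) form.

rotate(1, -90), rotate(1, -90), rotate(0, 90)

from: [θ0=90°, θ1=90°]
t=1 rotate(1, -90) ⇒ [θ0=90°, θ1=0°]
t=2 rotate(1, -90) ⇒ [θ0=90°, θ1=270°]
t=3 rotate(0, 90) ⇒ [θ0=180°, θ1=270°]
shorter routes all fall short; 3 is best.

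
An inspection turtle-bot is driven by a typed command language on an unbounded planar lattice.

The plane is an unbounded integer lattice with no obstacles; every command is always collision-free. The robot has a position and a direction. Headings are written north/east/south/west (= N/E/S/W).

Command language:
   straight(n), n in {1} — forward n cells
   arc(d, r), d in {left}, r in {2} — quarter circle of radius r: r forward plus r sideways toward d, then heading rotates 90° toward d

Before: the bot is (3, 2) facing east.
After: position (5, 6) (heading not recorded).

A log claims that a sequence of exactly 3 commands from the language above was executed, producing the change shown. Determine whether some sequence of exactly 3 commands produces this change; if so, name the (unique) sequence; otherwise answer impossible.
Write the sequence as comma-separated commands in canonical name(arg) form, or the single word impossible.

key: order matters: swapping arc(left, 2) and straight(1) lands elsewhere
start: (3, 2) facing east
[1] after arc(left, 2): (5, 4) facing north
[2] after straight(1): (5, 5) facing north
[3] after straight(1): (5, 6) facing north
no rival 3-sequence matches.

arc(left, 2), straight(1), straight(1)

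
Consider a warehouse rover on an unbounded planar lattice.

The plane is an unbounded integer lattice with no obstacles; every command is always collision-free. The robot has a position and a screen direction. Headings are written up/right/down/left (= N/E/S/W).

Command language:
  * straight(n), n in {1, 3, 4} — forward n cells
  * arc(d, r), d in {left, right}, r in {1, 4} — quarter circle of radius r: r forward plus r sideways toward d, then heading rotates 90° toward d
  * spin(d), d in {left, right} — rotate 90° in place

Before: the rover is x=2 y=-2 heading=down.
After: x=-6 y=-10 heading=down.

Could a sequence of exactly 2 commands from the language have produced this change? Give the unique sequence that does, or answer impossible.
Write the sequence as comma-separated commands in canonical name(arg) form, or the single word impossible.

arc(right, 4), arc(left, 4)

key: still facing S at the end — net rotation zero over 2 steps
t0: x=2 y=-2 heading=down
step 1 (arc(right, 4)): x=-2 y=-6 heading=left
step 2 (arc(left, 4)): x=-6 y=-10 heading=down
all 81 alternatives checked — unique.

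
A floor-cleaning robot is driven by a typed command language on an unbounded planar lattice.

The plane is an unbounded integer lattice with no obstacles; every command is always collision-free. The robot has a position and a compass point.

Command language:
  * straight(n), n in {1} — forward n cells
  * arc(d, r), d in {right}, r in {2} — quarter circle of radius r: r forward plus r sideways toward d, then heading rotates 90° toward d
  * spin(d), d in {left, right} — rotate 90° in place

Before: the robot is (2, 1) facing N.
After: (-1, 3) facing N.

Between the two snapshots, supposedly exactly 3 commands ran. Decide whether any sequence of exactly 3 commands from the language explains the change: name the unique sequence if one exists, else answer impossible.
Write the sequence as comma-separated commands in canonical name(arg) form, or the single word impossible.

spin(left), straight(1), arc(right, 2)

key: order matters: swapping spin(left) and arc(right, 2) lands elsewhere
begin: (2, 1) facing N
[1] after spin(left): (2, 1) facing W
[2] after straight(1): (1, 1) facing W
[3] after arc(right, 2): (-1, 3) facing N
all 64 alternatives checked — unique.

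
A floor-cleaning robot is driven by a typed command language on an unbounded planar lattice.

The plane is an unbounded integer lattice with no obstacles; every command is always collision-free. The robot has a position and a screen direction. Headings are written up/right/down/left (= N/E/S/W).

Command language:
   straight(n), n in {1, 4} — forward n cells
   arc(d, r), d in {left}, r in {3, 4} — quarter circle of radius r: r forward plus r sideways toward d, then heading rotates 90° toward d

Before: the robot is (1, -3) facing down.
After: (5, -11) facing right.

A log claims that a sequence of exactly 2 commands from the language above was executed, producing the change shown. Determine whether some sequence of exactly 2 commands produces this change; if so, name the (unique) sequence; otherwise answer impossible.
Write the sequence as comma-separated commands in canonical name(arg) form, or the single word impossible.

straight(4), arc(left, 4)

key: order matters: swapping straight(4) and arc(left, 4) lands elsewhere
start: (1, -3) facing down
[1] after straight(4): (1, -7) facing down
[2] after arc(left, 4): (5, -11) facing right
no rival 2-sequence matches.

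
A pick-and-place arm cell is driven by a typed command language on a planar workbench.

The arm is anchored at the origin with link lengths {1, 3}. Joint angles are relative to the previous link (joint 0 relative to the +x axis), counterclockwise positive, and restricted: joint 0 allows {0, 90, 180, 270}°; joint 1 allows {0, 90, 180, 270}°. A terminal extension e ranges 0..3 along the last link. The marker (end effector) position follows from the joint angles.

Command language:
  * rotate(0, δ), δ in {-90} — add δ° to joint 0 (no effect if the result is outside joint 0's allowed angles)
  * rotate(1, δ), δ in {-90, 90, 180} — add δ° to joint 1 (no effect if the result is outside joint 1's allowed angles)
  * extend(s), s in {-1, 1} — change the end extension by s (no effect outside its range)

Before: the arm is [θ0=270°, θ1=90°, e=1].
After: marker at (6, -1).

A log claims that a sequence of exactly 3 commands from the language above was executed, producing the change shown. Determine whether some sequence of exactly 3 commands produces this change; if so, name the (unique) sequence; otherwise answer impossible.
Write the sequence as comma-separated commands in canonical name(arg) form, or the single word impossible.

extend(1), extend(1), extend(1)

begin: [θ0=270°, θ1=90°, e=1]
1. extend(1) → [θ0=270°, θ1=90°, e=2]
2. extend(1) → [θ0=270°, θ1=90°, e=3]
3. extend(1) → [θ0=270°, θ1=90°, e=3]
uniquely the one of 216 3-step routes that fits.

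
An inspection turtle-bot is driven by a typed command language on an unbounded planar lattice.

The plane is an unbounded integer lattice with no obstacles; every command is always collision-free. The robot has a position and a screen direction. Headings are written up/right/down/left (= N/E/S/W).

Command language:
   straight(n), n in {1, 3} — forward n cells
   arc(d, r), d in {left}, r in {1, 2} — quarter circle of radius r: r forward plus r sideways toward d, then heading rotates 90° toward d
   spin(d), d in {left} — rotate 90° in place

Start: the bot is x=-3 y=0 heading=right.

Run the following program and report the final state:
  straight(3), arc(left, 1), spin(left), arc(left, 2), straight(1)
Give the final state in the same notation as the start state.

t0: x=-3 y=0 heading=right
[1] after straight(3): x=0 y=0 heading=right
[2] after arc(left, 1): x=1 y=1 heading=up
[3] after spin(left): x=1 y=1 heading=left
[4] after arc(left, 2): x=-1 y=-1 heading=down
[5] after straight(1): x=-1 y=-2 heading=down

x=-1 y=-2 heading=down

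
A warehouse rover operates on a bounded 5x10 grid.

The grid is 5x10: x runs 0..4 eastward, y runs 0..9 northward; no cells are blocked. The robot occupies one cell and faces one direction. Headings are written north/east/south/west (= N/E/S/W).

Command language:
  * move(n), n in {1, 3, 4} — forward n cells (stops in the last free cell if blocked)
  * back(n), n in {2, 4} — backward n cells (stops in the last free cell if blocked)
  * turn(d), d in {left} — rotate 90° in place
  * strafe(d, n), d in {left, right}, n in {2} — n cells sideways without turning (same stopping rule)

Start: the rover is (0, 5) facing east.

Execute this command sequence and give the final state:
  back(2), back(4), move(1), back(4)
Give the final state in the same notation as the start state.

(0, 5) facing east

from: (0, 5) facing east
1. back(2) → (0, 5) facing east
2. back(4) → (0, 5) facing east
3. move(1) → (1, 5) facing east
4. back(4) → (0, 5) facing east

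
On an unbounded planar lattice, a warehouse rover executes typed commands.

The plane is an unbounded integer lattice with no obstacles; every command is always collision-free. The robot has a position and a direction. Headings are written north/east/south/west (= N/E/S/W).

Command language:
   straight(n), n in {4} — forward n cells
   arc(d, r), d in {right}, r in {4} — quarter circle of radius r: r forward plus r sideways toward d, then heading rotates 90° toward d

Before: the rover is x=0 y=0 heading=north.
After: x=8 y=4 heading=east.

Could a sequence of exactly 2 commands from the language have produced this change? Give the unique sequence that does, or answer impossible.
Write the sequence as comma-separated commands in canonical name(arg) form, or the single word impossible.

arc(right, 4), straight(4)

key: cell and facing (now E) both changed — the 2 commands mix motion and turning
start: x=0 y=0 heading=north
t=1 arc(right, 4) ⇒ x=4 y=4 heading=east
t=2 straight(4) ⇒ x=8 y=4 heading=east
no rival 2-sequence matches.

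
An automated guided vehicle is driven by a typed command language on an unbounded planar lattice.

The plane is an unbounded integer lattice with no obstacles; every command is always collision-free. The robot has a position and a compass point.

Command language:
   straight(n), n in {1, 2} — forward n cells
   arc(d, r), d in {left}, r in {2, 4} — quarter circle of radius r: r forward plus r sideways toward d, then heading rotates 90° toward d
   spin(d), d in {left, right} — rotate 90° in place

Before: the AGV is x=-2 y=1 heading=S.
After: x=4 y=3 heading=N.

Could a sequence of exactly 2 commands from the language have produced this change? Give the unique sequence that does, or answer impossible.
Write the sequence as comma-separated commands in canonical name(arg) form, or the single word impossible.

arc(left, 2), arc(left, 4)

key: order matters: swapping arc(left, 2) and arc(left, 4) lands elsewhere
initial: x=-2 y=1 heading=S
1. arc(left, 2) → x=0 y=-1 heading=E
2. arc(left, 4) → x=4 y=3 heading=N
all 36 alternatives checked — unique.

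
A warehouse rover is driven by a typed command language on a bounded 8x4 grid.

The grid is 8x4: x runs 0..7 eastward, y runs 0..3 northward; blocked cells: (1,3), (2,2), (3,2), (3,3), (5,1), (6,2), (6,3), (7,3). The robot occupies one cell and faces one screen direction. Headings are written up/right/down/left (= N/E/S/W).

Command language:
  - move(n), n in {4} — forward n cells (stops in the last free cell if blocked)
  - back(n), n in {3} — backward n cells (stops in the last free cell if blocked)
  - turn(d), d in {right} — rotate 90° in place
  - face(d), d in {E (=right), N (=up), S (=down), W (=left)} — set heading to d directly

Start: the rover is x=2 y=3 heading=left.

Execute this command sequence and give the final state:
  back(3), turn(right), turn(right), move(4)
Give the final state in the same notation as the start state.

from: x=2 y=3 heading=left
[1] after back(3): x=2 y=3 heading=left
[2] after turn(right): x=2 y=3 heading=up
[3] after turn(right): x=2 y=3 heading=right
[4] after move(4): x=2 y=3 heading=right

x=2 y=3 heading=right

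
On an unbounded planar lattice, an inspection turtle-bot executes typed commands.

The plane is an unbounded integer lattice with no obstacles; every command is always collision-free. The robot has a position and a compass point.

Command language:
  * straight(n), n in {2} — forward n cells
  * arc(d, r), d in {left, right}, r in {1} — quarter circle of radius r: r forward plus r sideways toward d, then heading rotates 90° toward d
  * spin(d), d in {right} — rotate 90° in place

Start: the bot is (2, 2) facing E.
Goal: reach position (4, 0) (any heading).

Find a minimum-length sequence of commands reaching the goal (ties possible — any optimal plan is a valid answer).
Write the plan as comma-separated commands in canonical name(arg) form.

arc(right, 1), arc(left, 1)

initial: (2, 2) facing E
t=1 arc(right, 1) ⇒ (3, 1) facing S
t=2 arc(left, 1) ⇒ (4, 0) facing E
minimal: 2 command(s), checked below 2.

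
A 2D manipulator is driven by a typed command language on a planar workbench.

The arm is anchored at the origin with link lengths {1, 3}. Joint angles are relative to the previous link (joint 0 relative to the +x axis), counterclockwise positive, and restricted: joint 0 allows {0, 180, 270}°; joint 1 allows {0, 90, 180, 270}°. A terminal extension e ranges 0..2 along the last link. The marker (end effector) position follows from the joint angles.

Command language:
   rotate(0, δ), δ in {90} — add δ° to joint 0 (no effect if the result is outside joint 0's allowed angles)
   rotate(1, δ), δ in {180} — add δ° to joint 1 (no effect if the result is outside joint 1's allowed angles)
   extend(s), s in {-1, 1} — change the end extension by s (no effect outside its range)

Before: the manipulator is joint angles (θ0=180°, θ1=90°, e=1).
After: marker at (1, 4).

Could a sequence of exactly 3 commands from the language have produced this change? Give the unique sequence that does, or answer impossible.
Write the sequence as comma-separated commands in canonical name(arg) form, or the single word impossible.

rotate(0, 90), rotate(0, 90), rotate(0, 90)

from: joint angles (θ0=180°, θ1=90°, e=1)
[1] after rotate(0, 90): joint angles (θ0=270°, θ1=90°, e=1)
[2] after rotate(0, 90): joint angles (θ0=0°, θ1=90°, e=1)
[3] after rotate(0, 90): joint angles (θ0=0°, θ1=90°, e=1)
no other 3-command option fits: unique.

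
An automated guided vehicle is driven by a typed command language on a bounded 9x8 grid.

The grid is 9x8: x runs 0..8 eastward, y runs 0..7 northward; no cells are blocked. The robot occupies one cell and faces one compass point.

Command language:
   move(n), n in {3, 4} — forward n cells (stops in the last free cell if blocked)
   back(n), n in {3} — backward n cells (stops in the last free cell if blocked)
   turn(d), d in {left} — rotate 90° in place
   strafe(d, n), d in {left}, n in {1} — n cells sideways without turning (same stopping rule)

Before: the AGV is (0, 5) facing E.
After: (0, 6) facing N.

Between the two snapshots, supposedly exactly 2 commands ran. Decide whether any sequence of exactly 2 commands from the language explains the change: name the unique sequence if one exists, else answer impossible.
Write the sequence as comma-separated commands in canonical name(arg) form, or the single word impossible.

key: running turn(left) before strafe(left, 1) would end elsewhere — order is forced
from: (0, 5) facing E
1. strafe(left, 1) → (0, 6) facing E
2. turn(left) → (0, 6) facing N
no other 2-command option fits: unique.

strafe(left, 1), turn(left)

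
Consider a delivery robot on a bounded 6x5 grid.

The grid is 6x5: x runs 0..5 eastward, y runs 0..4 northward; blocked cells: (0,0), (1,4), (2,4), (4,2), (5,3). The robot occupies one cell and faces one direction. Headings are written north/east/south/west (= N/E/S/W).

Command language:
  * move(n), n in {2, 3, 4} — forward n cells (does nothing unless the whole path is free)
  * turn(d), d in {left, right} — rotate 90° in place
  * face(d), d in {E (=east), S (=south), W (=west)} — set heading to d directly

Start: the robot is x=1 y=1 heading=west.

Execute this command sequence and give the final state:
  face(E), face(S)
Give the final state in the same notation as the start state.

x=1 y=1 heading=south

begin: x=1 y=1 heading=west
1. face(E) → x=1 y=1 heading=east
2. face(S) → x=1 y=1 heading=south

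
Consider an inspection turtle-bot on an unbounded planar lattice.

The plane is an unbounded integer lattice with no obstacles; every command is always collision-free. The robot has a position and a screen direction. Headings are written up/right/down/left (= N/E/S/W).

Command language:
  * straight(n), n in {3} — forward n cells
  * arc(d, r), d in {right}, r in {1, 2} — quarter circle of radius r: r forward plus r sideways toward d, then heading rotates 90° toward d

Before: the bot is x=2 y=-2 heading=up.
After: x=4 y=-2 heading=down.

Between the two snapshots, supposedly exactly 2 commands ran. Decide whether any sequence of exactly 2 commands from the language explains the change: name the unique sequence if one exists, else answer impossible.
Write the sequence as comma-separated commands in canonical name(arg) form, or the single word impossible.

arc(right, 1), arc(right, 1)

key: position moved to (4,-2) AND the heading swung to S — translation plus rotation needed
t0: x=2 y=-2 heading=up
step 1 (arc(right, 1)): x=3 y=-1 heading=right
step 2 (arc(right, 1)): x=4 y=-2 heading=down
no other 2-command option fits: unique.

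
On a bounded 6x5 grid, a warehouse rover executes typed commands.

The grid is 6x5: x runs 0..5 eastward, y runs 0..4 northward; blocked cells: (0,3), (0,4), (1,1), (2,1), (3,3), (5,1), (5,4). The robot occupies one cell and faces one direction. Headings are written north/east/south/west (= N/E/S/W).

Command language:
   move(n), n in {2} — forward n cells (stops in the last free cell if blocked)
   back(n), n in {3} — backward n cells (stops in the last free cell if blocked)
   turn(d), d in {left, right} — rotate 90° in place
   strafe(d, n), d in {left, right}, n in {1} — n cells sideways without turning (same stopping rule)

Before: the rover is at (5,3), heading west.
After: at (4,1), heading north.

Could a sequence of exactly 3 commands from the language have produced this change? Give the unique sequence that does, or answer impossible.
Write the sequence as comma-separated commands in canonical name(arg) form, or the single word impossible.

impossible

all 216 sequences checked — none match.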